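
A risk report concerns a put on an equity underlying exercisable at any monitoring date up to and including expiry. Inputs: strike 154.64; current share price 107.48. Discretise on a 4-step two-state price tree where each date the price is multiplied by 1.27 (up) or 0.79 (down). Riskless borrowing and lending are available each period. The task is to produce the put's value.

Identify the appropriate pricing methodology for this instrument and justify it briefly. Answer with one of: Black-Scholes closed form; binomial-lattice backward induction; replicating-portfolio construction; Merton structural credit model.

Key observation: the exercise right at every one of the 4 steps is what matters: each node needs max(154.64 − S, continuation), which only the stepwise tree valuation starting from spot 107.48 delivers.

framework: binomial-lattice backward induction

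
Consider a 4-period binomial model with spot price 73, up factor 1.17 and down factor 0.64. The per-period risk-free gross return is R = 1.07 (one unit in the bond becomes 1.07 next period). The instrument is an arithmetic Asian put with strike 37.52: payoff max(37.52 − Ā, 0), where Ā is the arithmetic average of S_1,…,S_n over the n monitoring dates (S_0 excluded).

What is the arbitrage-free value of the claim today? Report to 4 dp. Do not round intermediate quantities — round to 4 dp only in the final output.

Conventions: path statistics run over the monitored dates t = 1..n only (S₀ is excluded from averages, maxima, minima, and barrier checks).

No-arbitrage gives p* = (R−d)/(u−d) = 0.8113: enumerate every path, weight its payoff by its p*-probability, and discount by R^4.
Enumerate all 2^4 = 16 price paths (U = up ×1.17, D = down ×0.64); each path with k up-moves has probability p*^k·(1−p*)^(4−k).
DDDD: Ā=27.0012, payoff=10.5188, prob=0.001267
UDDD: Ā=49.3615, payoff=0.0000, prob=0.005450
DUDD: Ā=39.6890, payoff=0.0000, prob=0.005450
UUDD: Ā=72.5565, payoff=0.0000, prob=0.023433
DDUD: Ā=33.4986, payoff=4.0214, prob=0.005450
UDUD: Ā=61.2397, payoff=0.0000, prob=0.023433
DUUD: Ā=51.5672, payoff=0.0000, prob=0.023433
UUUD: Ā=94.2712, payoff=0.0000, prob=0.100763
DDDU: Ā=29.5368, payoff=7.9832, prob=0.005450
UDDU: Ā=53.9969, payoff=0.0000, prob=0.023433
DUDU: Ā=44.3244, payoff=0.0000, prob=0.023433
UUDU: Ā=81.0305, payoff=0.0000, prob=0.100763
DDUU: Ā=38.1340, payoff=0.0000, prob=0.023433
UDUU: Ā=69.7137, payoff=0.0000, prob=0.100763
DUUU: Ā=60.0412, payoff=0.0000, prob=0.100763
UUUU: Ā=109.7628, payoff=0.0000, prob=0.433282
Price = Σ prob·payoff / R^4 = 0.078752 / 1.310796 = 0.0601

price = 0.0601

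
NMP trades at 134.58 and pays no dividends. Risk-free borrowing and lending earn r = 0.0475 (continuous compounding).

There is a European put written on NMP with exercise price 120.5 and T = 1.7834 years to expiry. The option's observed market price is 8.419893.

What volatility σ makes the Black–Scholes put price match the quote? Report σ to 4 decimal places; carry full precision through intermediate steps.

sigma = 0.2760

At σ = 0.2760 the Black–Scholes value reproduces the quote:
σ√T = 0.276·√1.7834 = 0.368581
d₁ = (ln(S/K) + (r+σ²/2)T) / (σ√T) = (ln(134.58/120.5) + (0.0475+0.276²/2)·1.7834) / 0.368581 = (0.110509 + 0.152638) / 0.368581 = 0.713945
d₂ = d₁ − σ√T = 0.713945 − 0.368581 = 0.345363
e^{−rT} = 0.918777
N(−d₁) = 0.237631,  N(−d₂) = 0.364911
V = K·e^{−rT}·N(−d₂) − S·N(−d₁) = 40.400238 − 31.980345 = 8.419893 (matching the quote); vega is positive throughout, so no other σ reproduces this price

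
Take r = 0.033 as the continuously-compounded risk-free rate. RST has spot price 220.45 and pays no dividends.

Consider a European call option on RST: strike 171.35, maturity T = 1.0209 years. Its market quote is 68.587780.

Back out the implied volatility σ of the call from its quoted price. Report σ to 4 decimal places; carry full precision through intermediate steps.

sigma = 0.4502

At σ = 0.4502 the Black–Scholes value reproduces the quote:
σ√T = 0.4502·√1.0209 = 0.454880
d₁ = (ln(S/K) + (r+σ²/2)T) / (σ√T) = (ln(220.45/171.35) + (0.033+0.4502²/2)·1.0209) / 0.454880 = (0.251963 + 0.137148) / 0.454880 = 0.855413
d₂ = d₁ − σ√T = 0.855413 − 0.454880 = 0.400533
e^{−rT} = 0.966871
N(d₁) = 0.803839,  N(d₂) = 0.655618
V = S·N(d₁) − K·e^{−rT}·N(d₂) = 177.206234 − 108.618453 = 68.587780 (matching the quote); vega is positive throughout, so no other σ reproduces this price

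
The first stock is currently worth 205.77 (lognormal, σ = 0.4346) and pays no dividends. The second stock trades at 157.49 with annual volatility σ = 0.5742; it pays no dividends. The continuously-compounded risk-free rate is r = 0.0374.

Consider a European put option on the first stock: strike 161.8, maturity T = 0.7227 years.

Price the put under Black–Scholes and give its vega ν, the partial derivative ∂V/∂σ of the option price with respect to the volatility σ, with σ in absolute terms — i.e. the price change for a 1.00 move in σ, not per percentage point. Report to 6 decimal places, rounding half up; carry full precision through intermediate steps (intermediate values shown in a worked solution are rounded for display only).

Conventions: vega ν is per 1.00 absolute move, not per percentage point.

σ√T = 0.4346·√0.7227 = 0.369461
d₁ = (ln(S/K) + (r+σ²/2)T) / (σ√T) = (ln(205.77/161.8) + (0.0374+0.4346²/2)·0.7227) / 0.369461 = (0.240398 + 0.095280) / 0.369461 = 0.908560
d₂ = d₁ − σ√T = 0.908560 − 0.369461 = 0.539099
e^{−rT} = 0.973333
N(−d₁) = 0.181791,  N(−d₂) = 0.294909
Put price V = K·e^{−rT}·N(−d₂) − S·N(−d₁) = 46.443852 − 37.407152 = 9.036699
φ(d₁) = (1/√(2π))·e^{−d₁²/2} = 0.264033
ν = S·φ(d₁)·√T = 46.187024

price = 9.036699
ν = 46.187024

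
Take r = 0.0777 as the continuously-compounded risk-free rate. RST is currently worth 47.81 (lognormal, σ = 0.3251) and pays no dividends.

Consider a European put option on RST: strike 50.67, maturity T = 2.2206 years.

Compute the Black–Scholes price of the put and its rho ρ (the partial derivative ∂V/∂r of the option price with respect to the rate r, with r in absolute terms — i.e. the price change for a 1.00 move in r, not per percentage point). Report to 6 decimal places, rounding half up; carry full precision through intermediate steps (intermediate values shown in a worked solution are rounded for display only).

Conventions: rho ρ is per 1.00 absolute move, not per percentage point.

σ√T = 0.3251·√2.2206 = 0.484454
d₁ = (ln(S/K) + (r+σ²/2)T) / (σ√T) = (ln(47.81/50.67) + (0.0777+0.3251²/2)·2.2206) / 0.484454 = (-0.058099 + 0.289888) / 0.484454 = 0.478455
d₂ = d₁ − σ√T = 0.478455 − 0.484454 = -0.005999
e^{−rT} = 0.841524
N(−d₁) = 0.316163,  N(−d₂) = 0.502393
Put price V = K·e^{−rT}·N(−d₂) − S·N(−d₁) = 21.422060 − 15.115769 = 6.306291
ρ = −K·T·e^{−rT}·N(−d₂) = -47.569825

price = 6.306291
ρ = -47.569825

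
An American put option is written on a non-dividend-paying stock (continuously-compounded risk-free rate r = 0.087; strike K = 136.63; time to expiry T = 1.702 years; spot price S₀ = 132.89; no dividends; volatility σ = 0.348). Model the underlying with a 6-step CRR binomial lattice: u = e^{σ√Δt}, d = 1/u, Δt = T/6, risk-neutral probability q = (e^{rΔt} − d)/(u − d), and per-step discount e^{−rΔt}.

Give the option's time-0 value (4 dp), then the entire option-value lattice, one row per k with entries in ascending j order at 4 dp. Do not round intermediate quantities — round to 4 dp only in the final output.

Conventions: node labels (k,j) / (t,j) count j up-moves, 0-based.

price = 18.3863
tree:
18.3863
29.2595 9.2643
44.9018 16.2712 3.2619
60.4207 27.6724 6.5619 0.3821
73.3140 44.9018 13.1477 0.8174 0.0000
84.0260 60.4207 26.2228 1.7485 0.0000 0.0000
92.9258 73.3140 44.9018 3.7400 0.0000 0.0000 0.0000

Δt=0.28367  u=1.20363  d=0.83082  q=0.52082  discount=0.97562
step 6 (expiry): payoffs max(K−S,0) = 92.9258 73.3140 44.9018 3.7400 0.0000 0.0000 0.0000
k=5: (k=5,j=0): S=52.6040, K−S=84.0260, hold=80.6954 ⇒ V=84.0260 exercise | (k=5,j=1): S=76.2093, K−S=60.4207, hold=57.0901 ⇒ V=60.4207 exercise | (k=5,j=2): S=110.4072, K−S=26.2228, hold=22.8921 ⇒ V=26.2228 exercise | (k=5,j=3): S=159.9510, K−S=0.0000, hold=1.7485 ⇒ V=1.7485 continue | (k=5,j=4): S=231.7270, K−S=0.0000, hold=0.0000 ⇒ V=0.0000 continue | (k=5,j=5): S=335.7115, K−S=0.0000, hold=0.0000 ⇒ V=0.0000 continue
k=4: (k=4,j=0): S=63.3160, K−S=73.3140, hold=69.9834 ⇒ V=73.3140 exercise | (k=4,j=1): S=91.7282, K−S=44.9018, hold=41.5712 ⇒ V=44.9018 exercise | (k=4,j=2): S=132.8900, K−S=3.7400, hold=13.1477 ⇒ V=13.1477 continue | (k=4,j=3): S=192.5227, K−S=0.0000, hold=0.8174 ⇒ V=0.8174 continue | (k=4,j=4): S=278.9147, K−S=0.0000, hold=0.0000 ⇒ V=0.0000 continue
k=3: (k=3,j=0): S=76.2093, K−S=60.4207, hold=57.0901 ⇒ V=60.4207 exercise | (k=3,j=1): S=110.4072, K−S=26.2228, hold=27.6724 ⇒ V=27.6724 continue | (k=3,j=2): S=159.9510, K−S=0.0000, hold=6.5619 ⇒ V=6.5619 continue | (k=3,j=3): S=231.7270, K−S=0.0000, hold=0.3821 ⇒ V=0.3821 continue
k=2: (k=2,j=0): S=91.7282, K−S=44.9018, hold=42.3078 ⇒ V=44.9018 exercise | (k=2,j=1): S=132.8900, K−S=3.7400, hold=16.2712 ⇒ V=16.2712 continue | (k=2,j=2): S=192.5227, K−S=0.0000, hold=3.2619 ⇒ V=3.2619 continue
k=1: (k=1,j=0): S=110.4072, K−S=26.2228, hold=29.2595 ⇒ V=29.2595 continue | (k=1,j=1): S=159.9510, K−S=0.0000, hold=9.2643 ⇒ V=9.2643 continue
k=0: (k=0,j=0): S=132.8900, K−S=3.7400, hold=18.3863 ⇒ V=18.3863 continue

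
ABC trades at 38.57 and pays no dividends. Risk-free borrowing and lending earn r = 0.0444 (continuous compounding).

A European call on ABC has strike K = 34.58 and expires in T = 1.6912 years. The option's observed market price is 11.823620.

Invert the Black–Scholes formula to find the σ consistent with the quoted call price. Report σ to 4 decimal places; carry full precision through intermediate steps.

sigma = 0.4536

At σ = 0.4536 the Black–Scholes value reproduces the quote:
σ√T = 0.4536·√1.6912 = 0.589889
d₁ = (ln(S/K) + (r+σ²/2)T) / (σ√T) = (ln(38.57/34.58) + (0.0444+0.4536²/2)·1.6912) / 0.589889 = (0.109199 + 0.249074) / 0.589889 = 0.607357
d₂ = d₁ − σ√T = 0.607357 − 0.589889 = 0.017467
e^{−rT} = 0.927661
N(d₁) = 0.728193,  N(d₂) = 0.506968
V = S·N(d₁) − K·e^{−rT}·N(d₂) = 28.086401 − 16.262781 = 11.823620 (the observed quote) — the price is monotone increasing in volatility, hence this σ is the only solution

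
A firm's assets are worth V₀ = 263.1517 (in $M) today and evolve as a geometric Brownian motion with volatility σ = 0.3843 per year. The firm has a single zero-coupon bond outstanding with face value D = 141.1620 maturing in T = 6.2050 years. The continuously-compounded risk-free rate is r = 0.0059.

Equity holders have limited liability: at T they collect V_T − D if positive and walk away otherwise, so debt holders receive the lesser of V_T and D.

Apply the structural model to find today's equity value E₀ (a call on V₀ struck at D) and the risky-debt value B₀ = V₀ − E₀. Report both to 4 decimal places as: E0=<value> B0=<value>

E0=151.8046 B0=111.3471

With assets at 263.1517 and a single debt payment of 141.1620 at 6.2050 years:
d₁ = [ln(V₀/D) + (r + σ²/2)T] / (σ√T)
   = [ln(263.1517/141.1620) + (0.0059 + 0.5·0.3843²)·6.2050] / (0.3843·√6.2050)
   = [0.622823 + 0.494807] / 0.957285 = 1.167499
d₂ = d₁ − σ√T = 1.167499 − 0.957285 = 0.210214
N(d₁) = 0.878496,  N(d₂) = 0.583250,  e^(−rT) = 0.964053
E₀ = V₀·N(d₁) − D·e^(−rT)·N(d₂)
   = 263.1517·0.878496 − 141.1620·0.964053·0.583250 = 151.804561
B₀ = V₀ − E₀ = 263.1517 − 151.804561 = 111.347139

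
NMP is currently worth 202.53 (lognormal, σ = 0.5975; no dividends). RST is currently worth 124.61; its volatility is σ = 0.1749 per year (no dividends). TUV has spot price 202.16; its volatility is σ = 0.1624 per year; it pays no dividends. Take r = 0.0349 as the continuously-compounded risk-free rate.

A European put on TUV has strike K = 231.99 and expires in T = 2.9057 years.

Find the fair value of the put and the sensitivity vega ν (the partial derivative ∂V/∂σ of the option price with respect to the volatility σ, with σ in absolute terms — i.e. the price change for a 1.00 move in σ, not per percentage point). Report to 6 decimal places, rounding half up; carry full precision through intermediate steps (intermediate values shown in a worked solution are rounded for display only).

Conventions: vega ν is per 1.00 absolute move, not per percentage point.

σ√T = 0.1624·√2.9057 = 0.276829
d₁ = (ln(S/K) + (r+σ²/2)T) / (σ√T) = (ln(202.16/231.99) + (0.0349+0.1624²/2)·2.9057) / 0.276829 = (-0.137635 + 0.139726) / 0.276829 = 0.007554
d₂ = d₁ − σ√T = 0.007554 − 0.276829 = -0.269275
e^{−rT} = 0.903563
N(−d₁) = 0.496986,  N(−d₂) = 0.606141
Put price V = K·e^{−rT}·N(−d₂) − S·N(−d₁) = 127.057836 − 100.470752 = 26.587084
φ(d₁) = (1/√(2π))·e^{−d₁²/2} = 0.398931
ν = S·φ(d₁)·√T = 137.473278

price = 26.587084
ν = 137.473278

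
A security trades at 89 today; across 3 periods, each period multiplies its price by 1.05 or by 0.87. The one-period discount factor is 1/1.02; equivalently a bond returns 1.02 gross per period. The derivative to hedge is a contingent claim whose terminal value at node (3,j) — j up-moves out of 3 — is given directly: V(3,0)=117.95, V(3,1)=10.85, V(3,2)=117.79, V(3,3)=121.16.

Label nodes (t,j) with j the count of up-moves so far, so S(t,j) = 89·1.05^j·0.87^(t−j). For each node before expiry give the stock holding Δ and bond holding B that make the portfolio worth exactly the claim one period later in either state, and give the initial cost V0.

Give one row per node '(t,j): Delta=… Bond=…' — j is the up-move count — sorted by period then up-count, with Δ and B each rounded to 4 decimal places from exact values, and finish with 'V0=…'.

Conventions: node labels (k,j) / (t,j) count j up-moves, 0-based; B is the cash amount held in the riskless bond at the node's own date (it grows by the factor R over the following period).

(0,0): Delta=1.7442 Bond=-49.3967
(1,0): Delta=5.0131 Bond=-303.4944
(1,1): Delta=1.2025 Bond=0.2374
(2,0): Delta=-8.8326 Bond=623.1373
(2,1): Delta=7.3075 Bond=-496.1046
(2,2): Delta=0.1908 Bond=99.5114
V0=105.8365

Arbitrage-free pricing uses the up-move probability p* = (R−d)/(u−d) = 0.8333, discounting each step at R = 1.02.
At maturity the claim pays: V(3,0)=117.9500, V(3,1)=10.8500, V(3,2)=117.7900, V(3,3)=121.1600
  t=2,j=0: stock 67.3641 → up 70.7323 (V=10.8500), down 58.6068 (V=117.9500). Price 28.1373; hedge Δ=-8.8326, bond B=623.1373.
  t=2,j=1: stock 81.3015 → up 85.3666 (V=117.7900), down 70.7323 (V=10.8500). Price 98.0065; hedge Δ=7.3075, bond B=-496.1046.
  t=2,j=2: stock 98.1225 → up 103.0286 (V=121.1600), down 85.3666 (V=117.7900). Price 118.2337; hedge Δ=0.1908, bond B=99.5114.
  t=1,j=0: stock 77.4300 → up 81.3015 (V=98.0065), down 67.3641 (V=28.1373). Price 84.6683; hedge Δ=5.0131, bond B=-303.4944.
  t=1,j=1: stock 93.4500 → up 98.1225 (V=118.2337), down 81.3015 (V=98.0065). Price 112.6103; hedge Δ=1.2025, bond B=0.2374.
  t=0,j=0: stock 89.0000 → up 93.4500 (V=112.6103), down 77.4300 (V=84.6683). Price 105.8365; hedge Δ=1.7442, bond B=-49.3967.
Sanity check at the root: Δ(0,0)·S0 + B(0,0) reproduces V0 = 105.8365.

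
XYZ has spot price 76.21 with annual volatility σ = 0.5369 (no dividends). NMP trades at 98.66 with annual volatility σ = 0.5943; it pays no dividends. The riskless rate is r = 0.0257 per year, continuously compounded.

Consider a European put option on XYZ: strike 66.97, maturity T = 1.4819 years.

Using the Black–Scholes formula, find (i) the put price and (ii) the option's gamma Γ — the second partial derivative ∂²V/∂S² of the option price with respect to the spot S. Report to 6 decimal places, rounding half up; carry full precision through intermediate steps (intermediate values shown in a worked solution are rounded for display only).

price = 12.712858
Γ = 0.006758

σ√T = 0.5369·√1.4819 = 0.653586
d₁ = (ln(S/K) + (r+σ²/2)T) / (σ√T) = (ln(76.21/66.97) + (0.0257+0.5369²/2)·1.4819) / 0.653586 = (0.129248 + 0.251672) / 0.653586 = 0.582816
d₂ = d₁ − σ√T = 0.582816 − 0.653586 = -0.070771
e^{−rT} = 0.962631
N(−d₁) = 0.280009,  N(−d₂) = 0.528210
Put price V = K·e^{−rT}·N(−d₂) − S·N(−d₁) = 34.052323 − 21.339465 = 12.712858
φ(d₁) = (1/√(2π))·e^{−d₁²/2} = 0.336628
Γ = φ(d₁) / (S·σ·√T) = 0.006758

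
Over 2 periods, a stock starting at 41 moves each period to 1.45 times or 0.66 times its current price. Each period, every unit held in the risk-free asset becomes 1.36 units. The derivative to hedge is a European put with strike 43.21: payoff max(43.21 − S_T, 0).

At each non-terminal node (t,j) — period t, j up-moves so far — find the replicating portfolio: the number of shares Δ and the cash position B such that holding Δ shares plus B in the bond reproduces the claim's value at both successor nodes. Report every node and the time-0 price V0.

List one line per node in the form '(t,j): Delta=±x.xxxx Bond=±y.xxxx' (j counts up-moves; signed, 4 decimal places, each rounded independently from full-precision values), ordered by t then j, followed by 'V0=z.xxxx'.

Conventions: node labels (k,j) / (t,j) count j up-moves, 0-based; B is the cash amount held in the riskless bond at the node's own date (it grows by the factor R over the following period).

Under the risk-neutral measure, an up-move has probability p* = (R−d)/(u−d) = 0.8861 and values discount at R = 1.36.
Expiry values: V(2,0)=25.3504, V(2,1)=3.9730, V(2,2)=0.0000
(1,0): S=27.0600. Δ = (V_up−V_dn)/(S_up−S_dn) = (3.9730−25.3504)/(39.2370−17.8596) = -1.0000. V = [p*·3.9730 + (1−p*)·25.3504]/1.36 = 4.7121. B = V − Δ·S = 31.7721.
(1,1): S=59.4500. Δ = (V_up−V_dn)/(S_up−S_dn) = (0.0000−3.9730)/(86.2025−39.2370) = -0.0846. V = [p*·0.0000 + (1−p*)·3.9730]/1.36 = 0.3328. B = V − Δ·S = 5.3619.
(0,0): S=41.0000. Δ = (V_up−V_dn)/(S_up−S_dn) = (0.3328−4.7121)/(59.4500−27.0600) = -0.1352. V = [p*·0.3328 + (1−p*)·4.7121]/1.36 = 0.6116. B = V − Δ·S = 6.1549.
Verification: the root portfolio costs Δ(0,0)·S0 + B(0,0) = 0.6116, matching V0.

(0,0): Delta=-0.1352 Bond=6.1549
(1,0): Delta=-1.0000 Bond=31.7721
(1,1): Delta=-0.0846 Bond=5.3619
V0=0.6116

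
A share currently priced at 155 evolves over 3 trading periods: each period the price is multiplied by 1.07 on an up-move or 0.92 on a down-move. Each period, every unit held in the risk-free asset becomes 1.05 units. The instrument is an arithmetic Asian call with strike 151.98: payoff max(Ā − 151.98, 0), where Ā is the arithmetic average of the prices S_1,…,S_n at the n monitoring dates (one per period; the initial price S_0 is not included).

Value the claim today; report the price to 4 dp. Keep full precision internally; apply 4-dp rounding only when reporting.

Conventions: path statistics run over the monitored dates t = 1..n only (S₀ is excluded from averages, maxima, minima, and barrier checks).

Under the martingale measure an up-move has probability p* = 0.8667; value the claim as the probability-weighted average of per-path payoffs, discounted 3 periods at R = 1.05.
Enumerate all 2^3 = 8 price paths (U = up ×1.07, D = down ×0.92); each path with k up-moves has probability p*^k·(1−p*)^(3−k).
DDD: Ā=131.4962, payoff=0.0000, prob=0.002370
UDD: Ā=152.9358, payoff=0.9558, prob=0.015407
DUD: Ā=145.1858, payoff=0.0000, prob=0.015407
UUD: Ā=168.8574, payoff=16.8774, prob=0.100148
DDU: Ā=138.0558, payoff=0.0000, prob=0.015407
UDU: Ā=160.5649, payoff=8.5849, prob=0.100148
DUU: Ā=152.8149, payoff=0.8349, prob=0.100148
UUU: Ā=177.7304, payoff=25.7504, prob=0.650963
Price = Σ prob·payoff / R^3 = 19.410896 / 1.157625 = 16.7679

price = 16.7679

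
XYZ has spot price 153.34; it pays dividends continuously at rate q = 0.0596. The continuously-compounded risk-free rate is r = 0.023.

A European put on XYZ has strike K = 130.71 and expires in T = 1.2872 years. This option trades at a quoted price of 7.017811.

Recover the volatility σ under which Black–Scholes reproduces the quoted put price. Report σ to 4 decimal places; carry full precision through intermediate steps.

At σ = 0.2181 the Black–Scholes value reproduces the quote:
σ√T = 0.2181·√1.2872 = 0.247445
d₁ = (ln(S/K) + (r−q+σ²/2)T) / (σ√T) = (ln(153.34/130.71) + (0.023−0.0596+0.2181²/2)·1.2872) / 0.247445 = (0.159677 − 0.016497) / 0.247445 = 0.578632
d₂ = d₁ − σ√T = 0.578632 − 0.247445 = 0.331187
e^{−rT} = 0.970828
e^{−qT} = 0.926152
N(−d₁) = 0.281419,  N(−d₂) = 0.370252
V = K·e^{−rT}·N(−d₂) − S·e^{−qT}·N(−d₁) = 46.983820 − 39.966009 = 7.017811 (the observed quote) — the price is monotone increasing in volatility, hence this σ is the only solution

sigma = 0.2181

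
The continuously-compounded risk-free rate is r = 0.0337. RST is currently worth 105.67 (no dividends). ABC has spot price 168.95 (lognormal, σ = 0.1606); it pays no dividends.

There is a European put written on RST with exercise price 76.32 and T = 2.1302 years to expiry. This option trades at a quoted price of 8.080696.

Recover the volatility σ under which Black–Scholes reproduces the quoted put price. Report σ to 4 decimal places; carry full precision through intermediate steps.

At σ = 0.4203 the Black–Scholes value reproduces the quote:
σ√T = 0.4203·√2.1302 = 0.613436
d₁ = (ln(S/K) + (r+σ²/2)T) / (σ√T) = (ln(105.67/76.32) + (0.0337+0.4203²/2)·2.1302) / 0.613436 = (0.325386 + 0.259940) / 0.613436 = 0.954175
d₂ = d₁ − σ√T = 0.954175 − 0.613436 = 0.340739
e^{−rT} = 0.930728
N(−d₁) = 0.169997,  N(−d₂) = 0.366650
V = K·e^{−rT}·N(−d₂) − S·N(−d₁) = 26.044329 − 17.963633 = 8.080696 (the quoted price), and the Black–Scholes price is strictly increasing in σ, so σ is unique

sigma = 0.4203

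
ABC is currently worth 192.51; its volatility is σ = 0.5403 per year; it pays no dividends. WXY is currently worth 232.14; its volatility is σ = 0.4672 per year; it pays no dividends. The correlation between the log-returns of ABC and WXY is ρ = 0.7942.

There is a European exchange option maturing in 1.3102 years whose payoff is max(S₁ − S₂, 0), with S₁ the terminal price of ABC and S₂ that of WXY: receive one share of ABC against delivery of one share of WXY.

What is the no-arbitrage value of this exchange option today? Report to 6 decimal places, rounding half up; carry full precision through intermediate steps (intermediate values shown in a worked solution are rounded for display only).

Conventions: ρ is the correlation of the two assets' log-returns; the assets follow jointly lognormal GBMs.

σ_eff = √(σ₁² + σ₂² − 2ρσ₁σ₂) = √(0.5403² + 0.4672² − 2·0.7942·0.5403·0.4672) = 0.330519
d₁ = (ln(S₁/S₂) + (q₂ − q₁ + σ_eff²/2)T) / (σ_eff√T) = (ln(192.51/232.14) + (0.0 − 0.0 + 0.054622)·1.3102) / 0.378326 = -0.305629
d₂ = d₁ − σ_eff√T = -0.305629 − 0.378326 = -0.683955
N(d₁) = 0.379943,  N(d₂) = 0.247002
V = S₁·e^{−q₁T}·N(d₁) − S₂·e^{−q₂T}·N(d₂) = 73.142906 − 57.338997 = 15.803909
Key observation: r never enters — measured in units of WXY, the claim is a call on S₁/S₂ struck at 1, so only the dividend yields and σ_eff matter.

exchange price = 15.803909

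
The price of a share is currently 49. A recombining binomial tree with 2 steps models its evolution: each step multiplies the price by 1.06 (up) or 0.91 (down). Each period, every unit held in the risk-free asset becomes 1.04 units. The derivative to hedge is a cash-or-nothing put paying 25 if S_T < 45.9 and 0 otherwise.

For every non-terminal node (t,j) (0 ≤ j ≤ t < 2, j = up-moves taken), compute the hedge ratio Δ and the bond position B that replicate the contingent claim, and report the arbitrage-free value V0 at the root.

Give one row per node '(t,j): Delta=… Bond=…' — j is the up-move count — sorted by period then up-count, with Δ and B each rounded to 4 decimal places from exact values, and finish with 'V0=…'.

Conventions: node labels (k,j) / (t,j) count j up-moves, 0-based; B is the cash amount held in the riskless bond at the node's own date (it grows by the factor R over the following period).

Since d<R<u, set p* = (R−d)/(u−d) = 0.8667; price each node as the discounted p*-expectation of its children.
At maturity the claim pays: V(2,0)=25.0000, V(2,1)=0.0000, V(2,2)=0.0000
  t=1,j=0: stock 44.5900 → up 47.2654 (V=0.0000), down 40.5769 (V=25.0000). Price 3.2051; hedge Δ=-3.7378, bond B=169.8718.
  t=1,j=1: stock 51.9400 → up 55.0564 (V=0.0000), down 47.2654 (V=0.0000). Price 0.0000; hedge Δ=0.0000, bond B=0.0000.
  t=0,j=0: stock 49.0000 → up 51.9400 (V=0.0000), down 44.5900 (V=3.2051). Price 0.4109; hedge Δ=-0.4361, bond B=21.7784.
As a check, the time-0 holding Δ(0,0)·S0 + B(0,0) comes to 0.4109 — exactly V0.

(0,0): Delta=-0.4361 Bond=21.7784
(1,0): Delta=-3.7378 Bond=169.8718
(1,1): Delta=0.0000 Bond=0.0000
V0=0.4109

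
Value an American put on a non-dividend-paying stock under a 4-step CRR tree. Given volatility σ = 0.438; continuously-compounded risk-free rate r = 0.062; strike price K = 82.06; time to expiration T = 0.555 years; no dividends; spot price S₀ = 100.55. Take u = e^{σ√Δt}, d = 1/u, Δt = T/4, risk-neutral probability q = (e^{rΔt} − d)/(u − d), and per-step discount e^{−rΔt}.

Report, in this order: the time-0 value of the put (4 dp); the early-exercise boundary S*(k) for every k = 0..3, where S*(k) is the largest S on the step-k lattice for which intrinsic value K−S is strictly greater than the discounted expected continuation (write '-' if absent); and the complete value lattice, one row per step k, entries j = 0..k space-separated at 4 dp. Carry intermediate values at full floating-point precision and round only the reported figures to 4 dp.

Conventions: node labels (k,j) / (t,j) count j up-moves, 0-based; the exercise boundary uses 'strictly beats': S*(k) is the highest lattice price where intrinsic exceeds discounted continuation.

price = 4.5290
boundary = - - - 61.6332
tree:
4.5290
7.6916 1.2603
12.7499 2.4714 0.0000
20.4268 4.8466 0.0000 0.0000
29.7049 9.5045 0.0000 0.0000 0.0000

Δt=0.13875, u=1.17721, d=0.84946, q=0.48566, disc=e^(-rΔt)=0.99143
k=4 terminal: V=max(K-S,0) → 29.7049 9.5045 0.0000 0.0000 0.0000
k=3: j=0 S=61.6332 intr=20.4268 cont=19.7239 V=20.4268[EX]; j=1 S=85.4135 intr=0.0000 cont=4.8466 V=4.8466[hold]; j=2 S=118.3690 intr=0.0000 cont=0.0000 V=0.0000[hold]; j=3 S=164.0398 intr=0.0000 cont=0.0000 V=0.0000[hold]  S*(3)=61.6332
k=2: j=0 S=72.5555 intr=9.5045 cont=12.7499 V=12.7499[hold]; j=1 S=100.5500 intr=0.0000 cont=2.4714 V=2.4714[hold]; j=2 S=139.3457 intr=0.0000 cont=0.0000 V=0.0000[hold]  S*(2)=-
k=1: j=0 S=85.4135 intr=0.0000 cont=7.6916 V=7.6916[hold]; j=1 S=118.3690 intr=0.0000 cont=1.2603 V=1.2603[hold]  S*(1)=-
k=0: j=0 S=100.5500 intr=0.0000 cont=4.5290 V=4.5290[hold]  S*(0)=-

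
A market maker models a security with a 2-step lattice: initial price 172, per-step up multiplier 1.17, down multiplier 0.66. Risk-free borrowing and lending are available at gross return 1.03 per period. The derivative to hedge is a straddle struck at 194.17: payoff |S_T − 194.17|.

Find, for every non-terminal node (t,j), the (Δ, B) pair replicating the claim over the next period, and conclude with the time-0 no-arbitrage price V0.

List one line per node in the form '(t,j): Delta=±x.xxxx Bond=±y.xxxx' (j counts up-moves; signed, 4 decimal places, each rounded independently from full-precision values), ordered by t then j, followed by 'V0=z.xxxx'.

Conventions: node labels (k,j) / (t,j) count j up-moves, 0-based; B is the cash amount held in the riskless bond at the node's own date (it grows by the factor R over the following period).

(0,0): Delta=-0.3371 Bond=109.9589
(1,0): Delta=-1.0000 Bond=188.5146
(1,1): Delta=-0.1956 Bond=84.7821
V0=51.9845

Under the risk-neutral measure, an up-move has probability p* = (R−d)/(u−d) = 0.7255 and values discount at R = 1.03.
At maturity the claim pays: V(2,0)=119.2468, V(2,1)=61.3516, V(2,2)=41.2808
Node (1,0) S=113.5200: V=(p*·61.3516+(1−p*)·119.2468)/1.03=74.9946; Δ=(61.3516−119.2468)/(132.8184−74.9232)=-1.0000; B=V−Δ·S=188.5146
Node (1,1) S=201.2400: V=(p*·41.2808+(1−p*)·61.3516)/1.03=45.4276; Δ=(41.2808−61.3516)/(235.4508−132.8184)=-0.1956; B=V−Δ·S=84.7821
Node (0,0) S=172.0000: V=(p*·45.4276+(1−p*)·74.9946)/1.03=51.9845; Δ=(45.4276−74.9946)/(201.2400−113.5200)=-0.3371; B=V−Δ·S=109.9589
As a check, the time-0 holding Δ(0,0)·S0 + B(0,0) comes to 51.9845 — exactly V0.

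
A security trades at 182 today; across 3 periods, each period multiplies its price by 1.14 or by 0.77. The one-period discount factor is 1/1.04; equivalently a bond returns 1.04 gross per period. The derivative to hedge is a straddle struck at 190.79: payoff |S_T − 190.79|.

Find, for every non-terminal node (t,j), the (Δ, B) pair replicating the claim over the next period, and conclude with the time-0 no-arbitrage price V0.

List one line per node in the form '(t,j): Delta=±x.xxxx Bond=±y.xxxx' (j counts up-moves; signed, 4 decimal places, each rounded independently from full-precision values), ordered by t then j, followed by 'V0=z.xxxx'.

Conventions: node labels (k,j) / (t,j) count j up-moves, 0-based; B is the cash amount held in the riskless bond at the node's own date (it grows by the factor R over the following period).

The replicating-portfolio and risk-neutral prices coincide; use p* = (1.04−0.77)/(1.14−0.77) = 0.7297 for the latter.
Terminal payoffs: V(3,0)=107.7010, V(3,1)=67.7751, V(3,2)=8.6641, V(3,3)=78.8510
(2,0): S=107.9078. Δ = (V_up−V_dn)/(S_up−S_dn) = (67.7751−107.7010)/(123.0149−83.0890) = -1.0000. V = [p*·67.7751 + (1−p*)·107.7010]/1.04 = 75.5441. B = V − Δ·S = 183.4519.
(2,1): S=159.7596. Δ = (V_up−V_dn)/(S_up−S_dn) = (8.6641−67.7751)/(182.1259−123.0149) = -1.0000. V = [p*·8.6641 + (1−p*)·67.7751]/1.04 = 23.6923. B = V − Δ·S = 183.4519.
(2,2): S=236.5272. Δ = (V_up−V_dn)/(S_up−S_dn) = (78.8510−8.6641)/(269.6410−182.1259) = 0.8020. V = [p*·78.8510 + (1−p*)·8.6641]/1.04 = 57.5784. B = V − Δ·S = -132.1160.
(1,0): S=140.1400. Δ = (V_up−V_dn)/(S_up−S_dn) = (23.6923−75.5441)/(159.7596−107.9078) = -1.0000. V = [p*·23.6923 + (1−p*)·75.5441]/1.04 = 36.2561. B = V − Δ·S = 176.3961.
(1,1): S=207.4800. Δ = (V_up−V_dn)/(S_up−S_dn) = (57.5784−23.6923)/(236.5272−159.7596) = 0.4414. V = [p*·57.5784 + (1−p*)·23.6923]/1.04 = 46.5577. B = V − Δ·S = -45.0263.
(0,0): S=182.0000. Δ = (V_up−V_dn)/(S_up−S_dn) = (46.5577−36.2561)/(207.4800−140.1400) = 0.1530. V = [p*·46.5577 + (1−p*)·36.2561]/1.04 = 42.0899. B = V − Δ·S = 14.2476.
Check: Δ(0,0)·S0 + B(0,0) = 42.0899 = V0.

(0,0): Delta=0.1530 Bond=14.2476
(1,0): Delta=-1.0000 Bond=176.3961
(1,1): Delta=0.4414 Bond=-45.0263
(2,0): Delta=-1.0000 Bond=183.4519
(2,1): Delta=-1.0000 Bond=183.4519
(2,2): Delta=0.8020 Bond=-132.1160
V0=42.0899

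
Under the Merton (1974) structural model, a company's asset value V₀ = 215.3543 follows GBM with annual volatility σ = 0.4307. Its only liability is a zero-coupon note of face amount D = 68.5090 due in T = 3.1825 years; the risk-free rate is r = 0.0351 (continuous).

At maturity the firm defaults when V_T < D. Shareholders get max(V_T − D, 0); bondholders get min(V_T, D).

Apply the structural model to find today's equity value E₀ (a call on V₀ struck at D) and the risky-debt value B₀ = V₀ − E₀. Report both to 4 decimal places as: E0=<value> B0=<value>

Work the structural quantities from V₀ = 215.3543 against face 68.5090:
d₁ = [ln(V₀/D) + (r + σ²/2)T] / (σ√T)
   = [ln(215.3543/68.5090) + (0.0351 + 0.5·0.4307²)·3.1825] / (0.4307·√3.1825)
   = [1.145319 + 0.406887] / 0.768350 = 2.020181
d₂ = d₁ − σ√T = 2.020181 − 0.768350 = 1.251831
N(d₁) = 0.978318,  N(d₂) = 0.894684,  e^(−rT) = 0.894307
E₀ = V₀·N(d₁) − D·e^(−rT)·N(d₂)
   = 215.3543·0.978318 − 68.5090·0.894307·0.894684 = 155.869313
B₀ = V₀ − E₀ = 215.3543 − 155.869313 = 59.484987

E0=155.8693 B0=59.4850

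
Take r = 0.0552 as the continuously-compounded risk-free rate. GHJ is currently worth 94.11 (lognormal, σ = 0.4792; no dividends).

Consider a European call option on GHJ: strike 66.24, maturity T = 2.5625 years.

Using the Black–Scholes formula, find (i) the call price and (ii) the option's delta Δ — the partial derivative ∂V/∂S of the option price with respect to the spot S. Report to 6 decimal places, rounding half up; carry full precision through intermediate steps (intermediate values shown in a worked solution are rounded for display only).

price = 45.138216
Δ = 0.847495

σ√T = 0.4792·√2.5625 = 0.767094
d₁ = (ln(S/K) + (r+σ²/2)T) / (σ√T) = (ln(94.11/66.24) + (0.0552+0.4792²/2)·2.5625) / 0.767094 = (0.351180 + 0.435667) / 0.767094 = 1.025750
d₂ = d₁ − σ√T = 1.025750 − 0.767094 = 0.258655
e^{−rT} = 0.868099
N(d₁) = 0.847495,  N(d₂) = 0.602049
Call price V = S·N(d₁) − K·e^{−rT}·N(d₂) = 79.757771 − 34.619555 = 45.138216
Δ = N(d₁) = 0.847495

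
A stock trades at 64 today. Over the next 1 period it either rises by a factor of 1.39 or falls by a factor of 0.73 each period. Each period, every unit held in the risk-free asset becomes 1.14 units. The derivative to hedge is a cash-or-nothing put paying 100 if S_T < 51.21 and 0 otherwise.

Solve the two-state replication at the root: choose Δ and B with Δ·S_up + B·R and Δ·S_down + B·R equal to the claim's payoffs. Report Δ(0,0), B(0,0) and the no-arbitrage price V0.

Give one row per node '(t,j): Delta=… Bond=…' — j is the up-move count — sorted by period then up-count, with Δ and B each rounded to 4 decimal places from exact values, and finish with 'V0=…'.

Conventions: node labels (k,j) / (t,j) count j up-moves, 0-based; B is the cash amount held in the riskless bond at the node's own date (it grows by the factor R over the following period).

The replicating-portfolio and risk-neutral prices coincide; use p* = (1.14−0.73)/(1.39−0.73) = 0.6212 for the latter.
Payoffs at expiry: V(1,0)=100.0000, V(1,1)=0.0000
Node (0,0) S=64.0000: V=(p*·0.0000+(1−p*)·100.0000)/1.14=33.2270; Δ=(0.0000−100.0000)/(88.9600−46.7200)=-2.3674; B=V−Δ·S=184.7422
Check: Δ(0,0)·S0 + B(0,0) = 33.2270 = V0.

(0,0): Delta=-2.3674 Bond=184.7422
V0=33.2270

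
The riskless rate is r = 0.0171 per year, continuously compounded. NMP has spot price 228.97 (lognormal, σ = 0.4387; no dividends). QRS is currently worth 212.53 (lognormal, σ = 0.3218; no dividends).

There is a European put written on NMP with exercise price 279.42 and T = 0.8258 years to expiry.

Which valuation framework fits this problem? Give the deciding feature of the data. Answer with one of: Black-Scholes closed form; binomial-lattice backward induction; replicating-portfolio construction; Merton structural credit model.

Key observation: a European claim on NMP (strike 279.42) — a lognormal (GBM) underlying with constant rate and volatility — has an exact closed-form value; no lattice or capital structure is involved.

framework: Black-Scholes closed form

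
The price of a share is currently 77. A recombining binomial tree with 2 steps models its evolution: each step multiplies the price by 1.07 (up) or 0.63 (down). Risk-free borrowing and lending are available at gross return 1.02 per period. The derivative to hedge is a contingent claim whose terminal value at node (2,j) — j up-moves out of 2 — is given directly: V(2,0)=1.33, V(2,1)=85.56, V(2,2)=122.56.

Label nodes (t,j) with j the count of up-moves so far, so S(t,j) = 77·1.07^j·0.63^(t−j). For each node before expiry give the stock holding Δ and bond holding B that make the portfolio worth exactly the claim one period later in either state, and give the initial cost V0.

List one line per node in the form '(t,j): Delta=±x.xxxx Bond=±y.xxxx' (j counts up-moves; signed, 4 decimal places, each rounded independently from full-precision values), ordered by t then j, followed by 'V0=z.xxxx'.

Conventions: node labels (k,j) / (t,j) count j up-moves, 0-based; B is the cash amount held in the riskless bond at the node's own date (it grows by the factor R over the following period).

(0,0): Delta=1.2260 Bond=14.7314
(1,0): Delta=3.9462 Bond=-116.9334
(1,1): Delta=1.0206 Bond=31.9439
V0=109.1321

Under the risk-neutral measure, an up-move has probability p* = (R−d)/(u−d) = 0.8864 and values discount at R = 1.02.
Expiry values: V(2,0)=1.3300, V(2,1)=85.5600, V(2,2)=122.5600
Node (1,0) S=48.5100: V=(p*·85.5600+(1−p*)·1.3300)/1.02=74.4984; Δ=(85.5600−1.3300)/(51.9057−30.5613)=3.9462; B=V−Δ·S=-116.9334
Node (1,1) S=82.3900: V=(p*·122.5600+(1−p*)·85.5600)/1.02=116.0348; Δ=(122.5600−85.5600)/(88.1573−51.9057)=1.0206; B=V−Δ·S=31.9439
Node (0,0) S=77.0000: V=(p*·116.0348+(1−p*)·74.4984)/1.02=109.1321; Δ=(116.0348−74.4984)/(82.3900−48.5100)=1.2260; B=V−Δ·S=14.7314
Sanity check at the root: Δ(0,0)·S0 + B(0,0) reproduces V0 = 109.1321.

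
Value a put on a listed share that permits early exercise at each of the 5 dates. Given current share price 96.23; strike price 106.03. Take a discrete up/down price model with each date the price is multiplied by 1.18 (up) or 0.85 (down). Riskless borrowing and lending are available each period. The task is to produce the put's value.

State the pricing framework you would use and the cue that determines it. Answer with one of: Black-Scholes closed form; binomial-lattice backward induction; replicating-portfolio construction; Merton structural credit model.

Key observation: the put (strike 106.03 on spot 96.23) is American-style on a 5-step discrete price model, so the early-exercise decision at every node requires stepwise backward valuation — a closed form cannot price the exercise right.

framework: binomial-lattice backward induction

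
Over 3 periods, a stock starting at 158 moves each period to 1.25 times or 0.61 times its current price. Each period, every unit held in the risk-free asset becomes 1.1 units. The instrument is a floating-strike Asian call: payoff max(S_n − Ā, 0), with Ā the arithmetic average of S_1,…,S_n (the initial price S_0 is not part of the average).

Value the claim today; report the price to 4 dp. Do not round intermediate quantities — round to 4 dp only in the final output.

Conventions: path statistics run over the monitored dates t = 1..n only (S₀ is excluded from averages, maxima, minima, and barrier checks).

Under the martingale measure an up-move has probability p* = 0.7656; value the claim as the probability-weighted average of per-path payoffs, discounted 3 periods at R = 1.1.
Enumerate all 2^3 = 8 price paths (U = up ×1.25, D = down ×0.61); each path with k up-moves has probability p*^k·(1−p*)^(3−k).
DDD: Ā=63.6783, payoff=0.0000, prob=0.012875
UDD: Ā=130.4882, payoff=0.0000, prob=0.042057
DUD: Ā=96.7816, payoff=0.0000, prob=0.042057
UUD: Ā=198.3229, payoff=0.0000, prob=0.137386
DDU: Ā=76.2205, payoff=0.0000, prob=0.042057
UDU: Ā=156.1896, payoff=0.0000, prob=0.137386
DUU: Ā=122.4829, payoff=28.1108, prob=0.137386
UUU: Ā=250.9896, payoff=57.6042, prob=0.448795
Price = Σ prob·payoff / R^3 = 29.714524 / 1.331000 = 22.3250

price = 22.3250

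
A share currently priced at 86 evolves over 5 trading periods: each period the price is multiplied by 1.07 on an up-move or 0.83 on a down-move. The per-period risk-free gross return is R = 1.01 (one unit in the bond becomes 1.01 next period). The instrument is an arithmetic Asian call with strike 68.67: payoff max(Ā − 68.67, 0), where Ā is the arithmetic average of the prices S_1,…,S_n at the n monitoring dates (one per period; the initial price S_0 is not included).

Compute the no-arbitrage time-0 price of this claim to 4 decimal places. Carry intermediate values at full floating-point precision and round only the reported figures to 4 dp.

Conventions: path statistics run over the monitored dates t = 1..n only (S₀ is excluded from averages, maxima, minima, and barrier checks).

Set p* = 0.7500 (from d < R < u); the path-dependent value is the discounted p*-expectation over all price paths.
Enumerate all 2^5 = 32 price paths (U = up ×1.07, D = down ×0.83); each path with k up-moves has probability p*^k·(1−p*)^(5−k).
DDDDD: Ā=50.8978, payoff=0.0000, prob=0.000977
UDDDD: Ā=65.6152, payoff=0.0000, prob=0.002930
DUDDD: Ā=61.4872, payoff=0.0000, prob=0.002930
UUDDD: Ā=79.2667, payoff=10.5967, prob=0.008789
DDUDD: Ā=58.0610, payoff=0.0000, prob=0.002930
UDUDD: Ā=74.8497, payoff=6.1797, prob=0.008789
DUUDD: Ā=70.7217, payoff=2.0517, prob=0.008789
UUUDD: Ā=91.1714, payoff=22.5014, prob=0.026367
DDDUD: Ā=55.2172, payoff=0.0000, prob=0.002930
UDDUD: Ā=71.1836, payoff=2.5136, prob=0.008789
DUDUD: Ā=67.0556, payoff=0.0000, prob=0.008789
UUDUD: Ā=86.4452, payoff=17.7752, prob=0.026367
DDUUD: Ā=63.6294, payoff=0.0000, prob=0.008789
UDUUD: Ā=82.0283, payoff=13.3583, prob=0.026367
DUUUD: Ā=77.9003, payoff=9.2303, prob=0.026367
UUUUD: Ā=100.4256, payoff=31.7556, prob=0.079102
DDDDU: Ā=52.8569, payoff=0.0000, prob=0.002930
UDDDU: Ā=68.1408, payoff=0.0000, prob=0.008789
DUDDU: Ā=64.0128, payoff=0.0000, prob=0.008789
UUDDU: Ā=82.5225, payoff=13.8525, prob=0.026367
DDUDU: Ā=60.5866, payoff=0.0000, prob=0.008789
UDUDU: Ā=78.1056, payoff=9.4356, prob=0.026367
DUUDU: Ā=73.9776, payoff=5.3076, prob=0.026367
UUUDU: Ā=95.3687, payoff=26.6987, prob=0.079102
DDDUU: Ā=57.7428, payoff=0.0000, prob=0.008789
UDDUU: Ā=74.4395, payoff=5.7695, prob=0.026367
DUDUU: Ā=70.3115, payoff=1.6415, prob=0.026367
UUDUU: Ā=90.6425, payoff=21.9725, prob=0.079102
DDUUU: Ā=66.8852, payoff=0.0000, prob=0.026367
UDUUU: Ā=86.2256, payoff=17.5556, prob=0.079102
DUUUU: Ā=82.0976, payoff=13.4276, prob=0.079102
UUUUU: Ā=105.8366, payoff=37.1666, prob=0.237305
Price = Σ prob·payoff / R^5 = 20.427048 / 1.051010 = 19.4356

price = 19.4356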